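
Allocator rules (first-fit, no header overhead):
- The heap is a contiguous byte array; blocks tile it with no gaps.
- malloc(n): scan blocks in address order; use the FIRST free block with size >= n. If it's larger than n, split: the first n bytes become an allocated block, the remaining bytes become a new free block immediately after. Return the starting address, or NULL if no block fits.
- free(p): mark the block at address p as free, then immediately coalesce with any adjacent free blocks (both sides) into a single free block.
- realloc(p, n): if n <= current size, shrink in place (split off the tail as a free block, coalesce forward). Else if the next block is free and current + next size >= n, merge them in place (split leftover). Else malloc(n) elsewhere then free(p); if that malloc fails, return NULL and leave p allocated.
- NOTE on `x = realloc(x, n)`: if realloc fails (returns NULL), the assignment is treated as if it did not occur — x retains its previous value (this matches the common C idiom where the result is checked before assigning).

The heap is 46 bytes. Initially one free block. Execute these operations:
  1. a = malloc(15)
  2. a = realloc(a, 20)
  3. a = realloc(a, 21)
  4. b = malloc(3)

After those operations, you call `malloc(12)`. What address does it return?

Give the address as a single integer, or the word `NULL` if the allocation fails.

Answer: 24

Derivation:
Op 1: a = malloc(15) -> a = 0; heap: [0-14 ALLOC][15-45 FREE]
Op 2: a = realloc(a, 20) -> a = 0; heap: [0-19 ALLOC][20-45 FREE]
Op 3: a = realloc(a, 21) -> a = 0; heap: [0-20 ALLOC][21-45 FREE]
Op 4: b = malloc(3) -> b = 21; heap: [0-20 ALLOC][21-23 ALLOC][24-45 FREE]
malloc(12): first-fit scan over [0-20 ALLOC][21-23 ALLOC][24-45 FREE] -> 24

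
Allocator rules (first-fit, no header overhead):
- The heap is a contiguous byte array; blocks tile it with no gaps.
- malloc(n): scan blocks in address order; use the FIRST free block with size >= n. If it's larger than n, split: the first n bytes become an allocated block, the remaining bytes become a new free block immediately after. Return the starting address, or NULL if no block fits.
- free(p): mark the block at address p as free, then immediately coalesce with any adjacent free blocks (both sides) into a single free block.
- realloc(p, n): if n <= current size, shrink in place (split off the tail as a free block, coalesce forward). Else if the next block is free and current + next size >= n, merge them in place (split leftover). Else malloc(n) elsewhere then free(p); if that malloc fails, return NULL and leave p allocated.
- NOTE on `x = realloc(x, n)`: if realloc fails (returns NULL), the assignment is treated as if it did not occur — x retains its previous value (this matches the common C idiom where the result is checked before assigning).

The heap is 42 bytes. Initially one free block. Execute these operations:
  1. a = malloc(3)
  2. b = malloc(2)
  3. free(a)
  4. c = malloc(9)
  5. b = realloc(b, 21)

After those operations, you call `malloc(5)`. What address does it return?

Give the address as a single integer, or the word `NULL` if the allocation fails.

Op 1: a = malloc(3) -> a = 0; heap: [0-2 ALLOC][3-41 FREE]
Op 2: b = malloc(2) -> b = 3; heap: [0-2 ALLOC][3-4 ALLOC][5-41 FREE]
Op 3: free(a) -> (freed a); heap: [0-2 FREE][3-4 ALLOC][5-41 FREE]
Op 4: c = malloc(9) -> c = 5; heap: [0-2 FREE][3-4 ALLOC][5-13 ALLOC][14-41 FREE]
Op 5: b = realloc(b, 21) -> b = 14; heap: [0-4 FREE][5-13 ALLOC][14-34 ALLOC][35-41 FREE]
malloc(5): first-fit scan over [0-4 FREE][5-13 ALLOC][14-34 ALLOC][35-41 FREE] -> 0

Answer: 0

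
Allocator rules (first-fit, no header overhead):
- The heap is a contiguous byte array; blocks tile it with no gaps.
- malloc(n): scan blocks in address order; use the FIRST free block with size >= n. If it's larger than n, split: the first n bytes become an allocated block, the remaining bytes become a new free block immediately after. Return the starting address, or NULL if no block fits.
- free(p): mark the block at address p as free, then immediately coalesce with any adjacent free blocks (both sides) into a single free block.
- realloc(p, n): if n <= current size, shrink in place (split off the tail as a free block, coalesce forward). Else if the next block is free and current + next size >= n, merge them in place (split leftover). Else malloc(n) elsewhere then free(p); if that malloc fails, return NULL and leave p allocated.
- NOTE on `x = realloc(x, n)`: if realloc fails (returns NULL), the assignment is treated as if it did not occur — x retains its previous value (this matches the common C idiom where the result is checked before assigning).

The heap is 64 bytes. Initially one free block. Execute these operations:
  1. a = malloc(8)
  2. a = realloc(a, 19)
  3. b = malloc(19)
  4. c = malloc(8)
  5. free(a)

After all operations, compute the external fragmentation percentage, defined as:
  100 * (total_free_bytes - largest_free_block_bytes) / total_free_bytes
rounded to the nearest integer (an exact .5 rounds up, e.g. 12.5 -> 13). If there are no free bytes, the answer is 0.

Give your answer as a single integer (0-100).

Answer: 49

Derivation:
Op 1: a = malloc(8) -> a = 0; heap: [0-7 ALLOC][8-63 FREE]
Op 2: a = realloc(a, 19) -> a = 0; heap: [0-18 ALLOC][19-63 FREE]
Op 3: b = malloc(19) -> b = 19; heap: [0-18 ALLOC][19-37 ALLOC][38-63 FREE]
Op 4: c = malloc(8) -> c = 38; heap: [0-18 ALLOC][19-37 ALLOC][38-45 ALLOC][46-63 FREE]
Op 5: free(a) -> (freed a); heap: [0-18 FREE][19-37 ALLOC][38-45 ALLOC][46-63 FREE]
Free blocks: [19 18] total_free=37 largest=19 -> 100*(37-19)/37 = 1800/37 ≈ 48.649 -> rounds to 49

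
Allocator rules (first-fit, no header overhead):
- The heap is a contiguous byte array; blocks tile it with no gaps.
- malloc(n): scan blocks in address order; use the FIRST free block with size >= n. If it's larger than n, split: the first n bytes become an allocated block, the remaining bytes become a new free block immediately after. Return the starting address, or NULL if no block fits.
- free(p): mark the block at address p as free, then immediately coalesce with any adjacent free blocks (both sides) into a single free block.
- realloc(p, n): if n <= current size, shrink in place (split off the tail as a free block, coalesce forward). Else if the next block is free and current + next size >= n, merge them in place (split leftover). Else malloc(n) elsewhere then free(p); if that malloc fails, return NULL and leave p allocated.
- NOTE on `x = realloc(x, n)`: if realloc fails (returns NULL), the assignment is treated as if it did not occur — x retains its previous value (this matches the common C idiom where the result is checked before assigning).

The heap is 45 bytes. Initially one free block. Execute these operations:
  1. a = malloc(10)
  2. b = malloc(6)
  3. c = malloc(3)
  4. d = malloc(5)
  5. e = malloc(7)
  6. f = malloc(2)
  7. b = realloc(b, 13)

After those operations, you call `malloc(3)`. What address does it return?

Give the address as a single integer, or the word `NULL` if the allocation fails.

Op 1: a = malloc(10) -> a = 0; heap: [0-9 ALLOC][10-44 FREE]
Op 2: b = malloc(6) -> b = 10; heap: [0-9 ALLOC][10-15 ALLOC][16-44 FREE]
Op 3: c = malloc(3) -> c = 16; heap: [0-9 ALLOC][10-15 ALLOC][16-18 ALLOC][19-44 FREE]
Op 4: d = malloc(5) -> d = 19; heap: [0-9 ALLOC][10-15 ALLOC][16-18 ALLOC][19-23 ALLOC][24-44 FREE]
Op 5: e = malloc(7) -> e = 24; heap: [0-9 ALLOC][10-15 ALLOC][16-18 ALLOC][19-23 ALLOC][24-30 ALLOC][31-44 FREE]
Op 6: f = malloc(2) -> f = 31; heap: [0-9 ALLOC][10-15 ALLOC][16-18 ALLOC][19-23 ALLOC][24-30 ALLOC][31-32 ALLOC][33-44 FREE]
Op 7: b = realloc(b, 13) -> NULL (b unchanged); heap: [0-9 ALLOC][10-15 ALLOC][16-18 ALLOC][19-23 ALLOC][24-30 ALLOC][31-32 ALLOC][33-44 FREE]
malloc(3): first-fit scan over [0-9 ALLOC][10-15 ALLOC][16-18 ALLOC][19-23 ALLOC][24-30 ALLOC][31-32 ALLOC][33-44 FREE] -> 33

Answer: 33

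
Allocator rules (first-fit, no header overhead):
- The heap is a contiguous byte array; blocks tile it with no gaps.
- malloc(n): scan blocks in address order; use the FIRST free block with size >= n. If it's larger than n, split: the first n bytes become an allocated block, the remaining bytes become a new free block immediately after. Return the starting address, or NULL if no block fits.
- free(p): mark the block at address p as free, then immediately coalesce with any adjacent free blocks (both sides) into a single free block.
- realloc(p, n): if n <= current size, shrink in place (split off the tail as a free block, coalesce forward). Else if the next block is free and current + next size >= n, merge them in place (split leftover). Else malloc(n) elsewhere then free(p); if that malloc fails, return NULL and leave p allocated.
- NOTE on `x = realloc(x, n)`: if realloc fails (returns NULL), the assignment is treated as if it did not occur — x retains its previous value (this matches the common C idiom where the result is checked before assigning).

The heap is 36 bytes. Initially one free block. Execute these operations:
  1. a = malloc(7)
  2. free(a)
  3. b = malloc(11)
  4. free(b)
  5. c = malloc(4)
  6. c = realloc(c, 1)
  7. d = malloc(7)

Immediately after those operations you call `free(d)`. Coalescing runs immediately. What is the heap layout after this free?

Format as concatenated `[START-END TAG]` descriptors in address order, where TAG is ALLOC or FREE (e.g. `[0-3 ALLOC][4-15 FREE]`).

Op 1: a = malloc(7) -> a = 0; heap: [0-6 ALLOC][7-35 FREE]
Op 2: free(a) -> (freed a); heap: [0-35 FREE]
Op 3: b = malloc(11) -> b = 0; heap: [0-10 ALLOC][11-35 FREE]
Op 4: free(b) -> (freed b); heap: [0-35 FREE]
Op 5: c = malloc(4) -> c = 0; heap: [0-3 ALLOC][4-35 FREE]
Op 6: c = realloc(c, 1) -> c = 0; heap: [0-0 ALLOC][1-35 FREE]
Op 7: d = malloc(7) -> d = 1; heap: [0-0 ALLOC][1-7 ALLOC][8-35 FREE]
free(d): d = 1 -> block [1-7 ALLOC]; mark free, coalesce with adjacent free neighbors -> [0-0 ALLOC][1-35 FREE]

Answer: [0-0 ALLOC][1-35 FREE]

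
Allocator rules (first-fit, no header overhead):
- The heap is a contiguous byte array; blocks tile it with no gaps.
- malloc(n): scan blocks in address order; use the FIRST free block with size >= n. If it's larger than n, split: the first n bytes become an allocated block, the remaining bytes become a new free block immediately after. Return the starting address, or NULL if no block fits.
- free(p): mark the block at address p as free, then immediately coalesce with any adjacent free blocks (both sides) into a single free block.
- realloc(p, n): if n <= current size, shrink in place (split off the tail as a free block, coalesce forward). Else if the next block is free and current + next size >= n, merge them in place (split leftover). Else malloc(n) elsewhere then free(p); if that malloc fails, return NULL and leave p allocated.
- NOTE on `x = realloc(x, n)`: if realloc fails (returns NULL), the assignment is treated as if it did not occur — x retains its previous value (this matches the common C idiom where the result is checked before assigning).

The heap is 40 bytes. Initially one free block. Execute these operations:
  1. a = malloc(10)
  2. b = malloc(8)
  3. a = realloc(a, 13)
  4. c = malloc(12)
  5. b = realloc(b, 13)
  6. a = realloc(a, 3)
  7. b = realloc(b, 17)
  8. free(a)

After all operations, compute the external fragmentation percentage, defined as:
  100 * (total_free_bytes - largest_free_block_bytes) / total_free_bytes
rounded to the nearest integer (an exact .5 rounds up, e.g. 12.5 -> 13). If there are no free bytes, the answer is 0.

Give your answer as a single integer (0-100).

Op 1: a = malloc(10) -> a = 0; heap: [0-9 ALLOC][10-39 FREE]
Op 2: b = malloc(8) -> b = 10; heap: [0-9 ALLOC][10-17 ALLOC][18-39 FREE]
Op 3: a = realloc(a, 13) -> a = 18; heap: [0-9 FREE][10-17 ALLOC][18-30 ALLOC][31-39 FREE]
Op 4: c = malloc(12) -> c = NULL; heap: [0-9 FREE][10-17 ALLOC][18-30 ALLOC][31-39 FREE]
Op 5: b = realloc(b, 13) -> NULL (b unchanged); heap: [0-9 FREE][10-17 ALLOC][18-30 ALLOC][31-39 FREE]
Op 6: a = realloc(a, 3) -> a = 18; heap: [0-9 FREE][10-17 ALLOC][18-20 ALLOC][21-39 FREE]
Op 7: b = realloc(b, 17) -> b = 21; heap: [0-17 FREE][18-20 ALLOC][21-37 ALLOC][38-39 FREE]
Op 8: free(a) -> (freed a); heap: [0-20 FREE][21-37 ALLOC][38-39 FREE]
Free blocks: [21 2] total_free=23 largest=21 -> 100*(23-21)/23 = 200/23 ≈ 8.696 -> rounds to 9

Answer: 9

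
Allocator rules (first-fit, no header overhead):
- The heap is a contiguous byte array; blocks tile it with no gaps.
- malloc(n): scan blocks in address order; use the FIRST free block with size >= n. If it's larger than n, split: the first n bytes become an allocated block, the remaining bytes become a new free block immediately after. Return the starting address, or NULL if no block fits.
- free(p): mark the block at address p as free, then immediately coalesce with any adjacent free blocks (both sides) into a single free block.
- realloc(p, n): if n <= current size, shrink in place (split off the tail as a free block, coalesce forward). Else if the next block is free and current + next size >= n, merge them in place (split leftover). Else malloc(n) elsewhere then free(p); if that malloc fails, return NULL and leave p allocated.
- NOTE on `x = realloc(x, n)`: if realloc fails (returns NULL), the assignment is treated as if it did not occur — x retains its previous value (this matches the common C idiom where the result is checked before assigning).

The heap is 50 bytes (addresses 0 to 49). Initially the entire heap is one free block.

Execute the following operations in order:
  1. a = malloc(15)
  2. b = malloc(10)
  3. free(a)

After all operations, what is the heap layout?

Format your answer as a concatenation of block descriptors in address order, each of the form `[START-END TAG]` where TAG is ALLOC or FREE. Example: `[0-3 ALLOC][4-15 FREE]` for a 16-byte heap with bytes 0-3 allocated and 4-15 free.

Op 1: a = malloc(15) -> a = 0; heap: [0-14 ALLOC][15-49 FREE]
Op 2: b = malloc(10) -> b = 15; heap: [0-14 ALLOC][15-24 ALLOC][25-49 FREE]
Op 3: free(a) -> (freed a); heap: [0-14 FREE][15-24 ALLOC][25-49 FREE]

Answer: [0-14 FREE][15-24 ALLOC][25-49 FREE]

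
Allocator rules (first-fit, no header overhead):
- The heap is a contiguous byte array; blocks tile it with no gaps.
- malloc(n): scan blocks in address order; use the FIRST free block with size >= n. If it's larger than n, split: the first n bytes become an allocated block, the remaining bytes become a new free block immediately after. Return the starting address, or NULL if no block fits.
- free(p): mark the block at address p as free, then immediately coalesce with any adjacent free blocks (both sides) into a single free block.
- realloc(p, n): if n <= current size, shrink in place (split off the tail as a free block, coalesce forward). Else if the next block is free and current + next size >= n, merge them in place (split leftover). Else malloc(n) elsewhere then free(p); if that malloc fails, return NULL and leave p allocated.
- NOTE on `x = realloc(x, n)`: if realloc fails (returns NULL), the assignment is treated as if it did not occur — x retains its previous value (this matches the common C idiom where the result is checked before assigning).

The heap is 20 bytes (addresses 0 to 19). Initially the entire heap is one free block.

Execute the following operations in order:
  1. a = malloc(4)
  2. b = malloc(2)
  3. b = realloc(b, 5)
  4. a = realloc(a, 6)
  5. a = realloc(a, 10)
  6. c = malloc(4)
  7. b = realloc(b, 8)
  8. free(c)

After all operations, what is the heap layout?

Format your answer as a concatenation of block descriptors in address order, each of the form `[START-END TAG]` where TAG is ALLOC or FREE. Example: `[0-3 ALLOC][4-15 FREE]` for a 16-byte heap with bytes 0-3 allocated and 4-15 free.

Answer: [0-3 FREE][4-8 ALLOC][9-18 ALLOC][19-19 FREE]

Derivation:
Op 1: a = malloc(4) -> a = 0; heap: [0-3 ALLOC][4-19 FREE]
Op 2: b = malloc(2) -> b = 4; heap: [0-3 ALLOC][4-5 ALLOC][6-19 FREE]
Op 3: b = realloc(b, 5) -> b = 4; heap: [0-3 ALLOC][4-8 ALLOC][9-19 FREE]
Op 4: a = realloc(a, 6) -> a = 9; heap: [0-3 FREE][4-8 ALLOC][9-14 ALLOC][15-19 FREE]
Op 5: a = realloc(a, 10) -> a = 9; heap: [0-3 FREE][4-8 ALLOC][9-18 ALLOC][19-19 FREE]
Op 6: c = malloc(4) -> c = 0; heap: [0-3 ALLOC][4-8 ALLOC][9-18 ALLOC][19-19 FREE]
Op 7: b = realloc(b, 8) -> NULL (b unchanged); heap: [0-3 ALLOC][4-8 ALLOC][9-18 ALLOC][19-19 FREE]
Op 8: free(c) -> (freed c); heap: [0-3 FREE][4-8 ALLOC][9-18 ALLOC][19-19 FREE]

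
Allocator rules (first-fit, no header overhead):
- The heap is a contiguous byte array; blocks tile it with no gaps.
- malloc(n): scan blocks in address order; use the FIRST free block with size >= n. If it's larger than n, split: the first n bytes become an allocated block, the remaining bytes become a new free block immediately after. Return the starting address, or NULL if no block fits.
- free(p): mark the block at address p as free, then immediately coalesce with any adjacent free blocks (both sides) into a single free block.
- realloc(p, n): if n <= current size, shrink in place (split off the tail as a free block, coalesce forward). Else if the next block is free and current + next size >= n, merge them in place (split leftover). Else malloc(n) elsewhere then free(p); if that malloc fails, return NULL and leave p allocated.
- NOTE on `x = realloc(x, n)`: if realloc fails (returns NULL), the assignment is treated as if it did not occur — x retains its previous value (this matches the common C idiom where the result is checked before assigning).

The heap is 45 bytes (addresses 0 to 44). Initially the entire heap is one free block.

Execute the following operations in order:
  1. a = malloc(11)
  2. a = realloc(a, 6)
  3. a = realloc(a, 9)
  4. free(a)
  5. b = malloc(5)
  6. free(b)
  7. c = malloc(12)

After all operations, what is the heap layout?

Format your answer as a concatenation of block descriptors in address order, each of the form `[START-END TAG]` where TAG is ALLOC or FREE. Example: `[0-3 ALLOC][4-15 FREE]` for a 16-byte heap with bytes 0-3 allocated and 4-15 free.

Op 1: a = malloc(11) -> a = 0; heap: [0-10 ALLOC][11-44 FREE]
Op 2: a = realloc(a, 6) -> a = 0; heap: [0-5 ALLOC][6-44 FREE]
Op 3: a = realloc(a, 9) -> a = 0; heap: [0-8 ALLOC][9-44 FREE]
Op 4: free(a) -> (freed a); heap: [0-44 FREE]
Op 5: b = malloc(5) -> b = 0; heap: [0-4 ALLOC][5-44 FREE]
Op 6: free(b) -> (freed b); heap: [0-44 FREE]
Op 7: c = malloc(12) -> c = 0; heap: [0-11 ALLOC][12-44 FREE]

Answer: [0-11 ALLOC][12-44 FREE]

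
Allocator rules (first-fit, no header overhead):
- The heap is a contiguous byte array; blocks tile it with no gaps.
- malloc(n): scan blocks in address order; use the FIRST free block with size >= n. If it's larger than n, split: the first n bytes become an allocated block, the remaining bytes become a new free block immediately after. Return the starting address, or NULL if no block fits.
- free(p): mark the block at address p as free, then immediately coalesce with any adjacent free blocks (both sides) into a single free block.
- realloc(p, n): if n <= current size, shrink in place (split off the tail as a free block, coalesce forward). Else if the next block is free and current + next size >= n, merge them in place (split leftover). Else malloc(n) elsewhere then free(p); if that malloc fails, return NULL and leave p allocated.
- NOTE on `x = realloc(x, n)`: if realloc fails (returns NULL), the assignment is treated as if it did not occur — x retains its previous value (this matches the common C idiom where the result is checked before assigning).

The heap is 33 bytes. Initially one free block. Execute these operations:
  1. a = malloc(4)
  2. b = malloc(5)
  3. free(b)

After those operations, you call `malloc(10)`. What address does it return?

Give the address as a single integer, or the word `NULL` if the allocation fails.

Answer: 4

Derivation:
Op 1: a = malloc(4) -> a = 0; heap: [0-3 ALLOC][4-32 FREE]
Op 2: b = malloc(5) -> b = 4; heap: [0-3 ALLOC][4-8 ALLOC][9-32 FREE]
Op 3: free(b) -> (freed b); heap: [0-3 ALLOC][4-32 FREE]
malloc(10): first-fit scan over [0-3 ALLOC][4-32 FREE] -> 4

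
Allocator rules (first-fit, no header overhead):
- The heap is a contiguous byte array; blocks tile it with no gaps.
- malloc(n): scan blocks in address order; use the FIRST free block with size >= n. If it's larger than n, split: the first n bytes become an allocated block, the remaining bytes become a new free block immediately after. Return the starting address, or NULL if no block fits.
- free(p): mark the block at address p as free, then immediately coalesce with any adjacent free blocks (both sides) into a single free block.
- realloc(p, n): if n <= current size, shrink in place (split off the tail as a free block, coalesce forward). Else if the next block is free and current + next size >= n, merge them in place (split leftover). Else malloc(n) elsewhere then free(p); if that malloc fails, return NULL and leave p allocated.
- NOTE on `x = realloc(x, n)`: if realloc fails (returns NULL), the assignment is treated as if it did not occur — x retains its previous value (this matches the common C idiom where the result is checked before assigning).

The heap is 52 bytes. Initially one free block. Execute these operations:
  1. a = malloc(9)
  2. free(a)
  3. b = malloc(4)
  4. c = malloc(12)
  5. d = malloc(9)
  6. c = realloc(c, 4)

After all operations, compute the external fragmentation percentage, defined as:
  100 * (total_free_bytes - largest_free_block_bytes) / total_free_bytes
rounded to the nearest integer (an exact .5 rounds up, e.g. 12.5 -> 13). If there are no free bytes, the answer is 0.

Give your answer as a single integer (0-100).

Answer: 23

Derivation:
Op 1: a = malloc(9) -> a = 0; heap: [0-8 ALLOC][9-51 FREE]
Op 2: free(a) -> (freed a); heap: [0-51 FREE]
Op 3: b = malloc(4) -> b = 0; heap: [0-3 ALLOC][4-51 FREE]
Op 4: c = malloc(12) -> c = 4; heap: [0-3 ALLOC][4-15 ALLOC][16-51 FREE]
Op 5: d = malloc(9) -> d = 16; heap: [0-3 ALLOC][4-15 ALLOC][16-24 ALLOC][25-51 FREE]
Op 6: c = realloc(c, 4) -> c = 4; heap: [0-3 ALLOC][4-7 ALLOC][8-15 FREE][16-24 ALLOC][25-51 FREE]
Free blocks: [8 27] total_free=35 largest=27 -> 100*(35-27)/35 = 800/35 ≈ 22.857 -> rounds to 23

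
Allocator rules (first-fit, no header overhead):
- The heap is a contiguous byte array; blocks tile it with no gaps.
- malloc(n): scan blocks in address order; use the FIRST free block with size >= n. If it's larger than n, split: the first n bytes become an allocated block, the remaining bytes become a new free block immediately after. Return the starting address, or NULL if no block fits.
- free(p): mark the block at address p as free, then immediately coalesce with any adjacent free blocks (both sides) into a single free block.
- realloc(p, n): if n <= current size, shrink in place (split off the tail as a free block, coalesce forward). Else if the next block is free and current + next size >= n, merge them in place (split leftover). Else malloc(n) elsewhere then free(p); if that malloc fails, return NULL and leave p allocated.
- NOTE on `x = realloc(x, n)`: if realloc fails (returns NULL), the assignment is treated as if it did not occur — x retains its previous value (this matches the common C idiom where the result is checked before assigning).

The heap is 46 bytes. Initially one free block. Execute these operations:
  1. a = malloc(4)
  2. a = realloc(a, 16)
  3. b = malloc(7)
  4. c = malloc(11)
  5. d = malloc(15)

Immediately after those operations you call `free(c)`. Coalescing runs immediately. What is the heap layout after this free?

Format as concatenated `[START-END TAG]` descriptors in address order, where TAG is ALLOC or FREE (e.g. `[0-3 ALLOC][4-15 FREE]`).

Op 1: a = malloc(4) -> a = 0; heap: [0-3 ALLOC][4-45 FREE]
Op 2: a = realloc(a, 16) -> a = 0; heap: [0-15 ALLOC][16-45 FREE]
Op 3: b = malloc(7) -> b = 16; heap: [0-15 ALLOC][16-22 ALLOC][23-45 FREE]
Op 4: c = malloc(11) -> c = 23; heap: [0-15 ALLOC][16-22 ALLOC][23-33 ALLOC][34-45 FREE]
Op 5: d = malloc(15) -> d = NULL; heap: [0-15 ALLOC][16-22 ALLOC][23-33 ALLOC][34-45 FREE]
free(c): c = 23 -> block [23-33 ALLOC]; mark free, coalesce with adjacent free neighbors -> [0-15 ALLOC][16-22 ALLOC][23-45 FREE]

Answer: [0-15 ALLOC][16-22 ALLOC][23-45 FREE]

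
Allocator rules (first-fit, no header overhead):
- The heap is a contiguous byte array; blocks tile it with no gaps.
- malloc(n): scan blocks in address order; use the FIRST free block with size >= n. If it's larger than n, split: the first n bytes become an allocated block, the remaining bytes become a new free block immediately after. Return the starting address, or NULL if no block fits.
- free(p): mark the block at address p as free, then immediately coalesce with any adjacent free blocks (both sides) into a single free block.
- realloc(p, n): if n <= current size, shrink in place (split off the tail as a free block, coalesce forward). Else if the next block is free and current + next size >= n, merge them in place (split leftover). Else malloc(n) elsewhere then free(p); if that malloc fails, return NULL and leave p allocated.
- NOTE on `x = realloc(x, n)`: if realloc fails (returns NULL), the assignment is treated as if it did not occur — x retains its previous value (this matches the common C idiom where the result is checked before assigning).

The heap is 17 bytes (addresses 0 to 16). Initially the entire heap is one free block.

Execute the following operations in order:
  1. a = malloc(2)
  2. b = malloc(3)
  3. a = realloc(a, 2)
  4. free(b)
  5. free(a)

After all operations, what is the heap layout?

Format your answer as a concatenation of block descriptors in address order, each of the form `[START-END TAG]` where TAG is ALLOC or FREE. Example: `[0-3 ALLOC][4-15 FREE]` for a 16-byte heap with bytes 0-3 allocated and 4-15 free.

Answer: [0-16 FREE]

Derivation:
Op 1: a = malloc(2) -> a = 0; heap: [0-1 ALLOC][2-16 FREE]
Op 2: b = malloc(3) -> b = 2; heap: [0-1 ALLOC][2-4 ALLOC][5-16 FREE]
Op 3: a = realloc(a, 2) -> a = 0; heap: [0-1 ALLOC][2-4 ALLOC][5-16 FREE]
Op 4: free(b) -> (freed b); heap: [0-1 ALLOC][2-16 FREE]
Op 5: free(a) -> (freed a); heap: [0-16 FREE]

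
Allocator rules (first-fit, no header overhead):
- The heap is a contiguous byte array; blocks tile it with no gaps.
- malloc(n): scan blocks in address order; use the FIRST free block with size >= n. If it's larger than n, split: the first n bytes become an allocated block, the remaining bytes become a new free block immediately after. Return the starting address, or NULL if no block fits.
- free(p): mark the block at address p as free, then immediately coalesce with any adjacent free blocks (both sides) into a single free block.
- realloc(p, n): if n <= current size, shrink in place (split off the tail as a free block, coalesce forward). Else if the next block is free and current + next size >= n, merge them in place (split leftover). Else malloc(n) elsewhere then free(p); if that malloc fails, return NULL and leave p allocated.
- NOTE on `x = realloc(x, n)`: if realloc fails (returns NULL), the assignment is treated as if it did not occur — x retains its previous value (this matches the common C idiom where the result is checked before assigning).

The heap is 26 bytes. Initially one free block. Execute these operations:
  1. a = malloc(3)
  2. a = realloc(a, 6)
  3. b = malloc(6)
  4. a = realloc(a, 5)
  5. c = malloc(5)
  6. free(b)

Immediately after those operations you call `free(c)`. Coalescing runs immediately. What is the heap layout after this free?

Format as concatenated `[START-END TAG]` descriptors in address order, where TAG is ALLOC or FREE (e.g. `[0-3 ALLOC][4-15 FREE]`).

Op 1: a = malloc(3) -> a = 0; heap: [0-2 ALLOC][3-25 FREE]
Op 2: a = realloc(a, 6) -> a = 0; heap: [0-5 ALLOC][6-25 FREE]
Op 3: b = malloc(6) -> b = 6; heap: [0-5 ALLOC][6-11 ALLOC][12-25 FREE]
Op 4: a = realloc(a, 5) -> a = 0; heap: [0-4 ALLOC][5-5 FREE][6-11 ALLOC][12-25 FREE]
Op 5: c = malloc(5) -> c = 12; heap: [0-4 ALLOC][5-5 FREE][6-11 ALLOC][12-16 ALLOC][17-25 FREE]
Op 6: free(b) -> (freed b); heap: [0-4 ALLOC][5-11 FREE][12-16 ALLOC][17-25 FREE]
free(c): c = 12 -> block [12-16 ALLOC]; mark free, coalesce with adjacent free neighbors -> [0-4 ALLOC][5-25 FREE]

Answer: [0-4 ALLOC][5-25 FREE]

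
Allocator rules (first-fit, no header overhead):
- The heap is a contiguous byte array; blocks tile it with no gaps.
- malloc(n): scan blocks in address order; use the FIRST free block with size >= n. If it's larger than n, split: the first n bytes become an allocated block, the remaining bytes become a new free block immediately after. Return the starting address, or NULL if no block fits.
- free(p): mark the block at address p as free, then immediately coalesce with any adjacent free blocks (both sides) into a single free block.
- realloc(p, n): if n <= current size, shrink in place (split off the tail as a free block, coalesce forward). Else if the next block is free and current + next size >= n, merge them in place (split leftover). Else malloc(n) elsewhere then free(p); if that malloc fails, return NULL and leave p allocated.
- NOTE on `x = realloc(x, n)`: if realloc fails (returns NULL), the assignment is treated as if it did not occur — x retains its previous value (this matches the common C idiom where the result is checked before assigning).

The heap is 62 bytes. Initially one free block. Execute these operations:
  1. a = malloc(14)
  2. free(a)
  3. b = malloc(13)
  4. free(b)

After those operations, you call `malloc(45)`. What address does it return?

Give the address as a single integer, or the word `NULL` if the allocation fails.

Op 1: a = malloc(14) -> a = 0; heap: [0-13 ALLOC][14-61 FREE]
Op 2: free(a) -> (freed a); heap: [0-61 FREE]
Op 3: b = malloc(13) -> b = 0; heap: [0-12 ALLOC][13-61 FREE]
Op 4: free(b) -> (freed b); heap: [0-61 FREE]
malloc(45): first-fit scan over [0-61 FREE] -> 0

Answer: 0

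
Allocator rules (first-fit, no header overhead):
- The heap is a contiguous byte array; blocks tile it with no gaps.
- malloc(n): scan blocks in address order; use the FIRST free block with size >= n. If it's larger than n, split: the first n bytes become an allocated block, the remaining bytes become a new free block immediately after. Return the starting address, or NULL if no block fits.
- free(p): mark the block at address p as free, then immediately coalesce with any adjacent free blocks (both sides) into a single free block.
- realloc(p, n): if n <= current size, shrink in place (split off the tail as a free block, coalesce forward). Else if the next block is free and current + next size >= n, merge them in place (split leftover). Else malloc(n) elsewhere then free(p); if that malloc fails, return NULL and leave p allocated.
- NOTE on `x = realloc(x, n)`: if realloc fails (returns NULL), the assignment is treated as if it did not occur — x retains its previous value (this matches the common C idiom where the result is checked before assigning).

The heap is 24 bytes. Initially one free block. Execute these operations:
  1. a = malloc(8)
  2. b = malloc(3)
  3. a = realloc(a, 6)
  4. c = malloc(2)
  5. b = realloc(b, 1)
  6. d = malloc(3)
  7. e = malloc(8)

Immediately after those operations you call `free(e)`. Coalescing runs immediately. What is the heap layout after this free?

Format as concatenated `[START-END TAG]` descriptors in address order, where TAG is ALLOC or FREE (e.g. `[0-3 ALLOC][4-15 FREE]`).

Op 1: a = malloc(8) -> a = 0; heap: [0-7 ALLOC][8-23 FREE]
Op 2: b = malloc(3) -> b = 8; heap: [0-7 ALLOC][8-10 ALLOC][11-23 FREE]
Op 3: a = realloc(a, 6) -> a = 0; heap: [0-5 ALLOC][6-7 FREE][8-10 ALLOC][11-23 FREE]
Op 4: c = malloc(2) -> c = 6; heap: [0-5 ALLOC][6-7 ALLOC][8-10 ALLOC][11-23 FREE]
Op 5: b = realloc(b, 1) -> b = 8; heap: [0-5 ALLOC][6-7 ALLOC][8-8 ALLOC][9-23 FREE]
Op 6: d = malloc(3) -> d = 9; heap: [0-5 ALLOC][6-7 ALLOC][8-8 ALLOC][9-11 ALLOC][12-23 FREE]
Op 7: e = malloc(8) -> e = 12; heap: [0-5 ALLOC][6-7 ALLOC][8-8 ALLOC][9-11 ALLOC][12-19 ALLOC][20-23 FREE]
free(e): e = 12 -> block [12-19 ALLOC]; mark free, coalesce with adjacent free neighbors -> [0-5 ALLOC][6-7 ALLOC][8-8 ALLOC][9-11 ALLOC][12-23 FREE]

Answer: [0-5 ALLOC][6-7 ALLOC][8-8 ALLOC][9-11 ALLOC][12-23 FREE]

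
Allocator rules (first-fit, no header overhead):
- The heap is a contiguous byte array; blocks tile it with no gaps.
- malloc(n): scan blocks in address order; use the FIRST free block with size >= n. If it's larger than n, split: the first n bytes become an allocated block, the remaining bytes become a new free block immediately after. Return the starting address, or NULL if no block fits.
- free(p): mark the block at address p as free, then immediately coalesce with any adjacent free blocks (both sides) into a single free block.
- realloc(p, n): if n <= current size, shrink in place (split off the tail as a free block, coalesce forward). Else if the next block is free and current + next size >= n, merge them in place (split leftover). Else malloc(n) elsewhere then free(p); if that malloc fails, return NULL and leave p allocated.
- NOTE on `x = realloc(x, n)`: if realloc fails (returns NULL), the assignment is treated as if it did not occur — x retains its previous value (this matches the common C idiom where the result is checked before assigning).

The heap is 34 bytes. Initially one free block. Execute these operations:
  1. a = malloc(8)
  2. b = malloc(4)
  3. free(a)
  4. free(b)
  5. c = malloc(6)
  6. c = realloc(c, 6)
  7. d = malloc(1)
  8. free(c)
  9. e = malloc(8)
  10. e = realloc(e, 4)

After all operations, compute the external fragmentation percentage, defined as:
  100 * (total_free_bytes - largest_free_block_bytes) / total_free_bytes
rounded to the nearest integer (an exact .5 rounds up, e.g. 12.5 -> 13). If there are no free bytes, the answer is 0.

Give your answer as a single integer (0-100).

Op 1: a = malloc(8) -> a = 0; heap: [0-7 ALLOC][8-33 FREE]
Op 2: b = malloc(4) -> b = 8; heap: [0-7 ALLOC][8-11 ALLOC][12-33 FREE]
Op 3: free(a) -> (freed a); heap: [0-7 FREE][8-11 ALLOC][12-33 FREE]
Op 4: free(b) -> (freed b); heap: [0-33 FREE]
Op 5: c = malloc(6) -> c = 0; heap: [0-5 ALLOC][6-33 FREE]
Op 6: c = realloc(c, 6) -> c = 0; heap: [0-5 ALLOC][6-33 FREE]
Op 7: d = malloc(1) -> d = 6; heap: [0-5 ALLOC][6-6 ALLOC][7-33 FREE]
Op 8: free(c) -> (freed c); heap: [0-5 FREE][6-6 ALLOC][7-33 FREE]
Op 9: e = malloc(8) -> e = 7; heap: [0-5 FREE][6-6 ALLOC][7-14 ALLOC][15-33 FREE]
Op 10: e = realloc(e, 4) -> e = 7; heap: [0-5 FREE][6-6 ALLOC][7-10 ALLOC][11-33 FREE]
Free blocks: [6 23] total_free=29 largest=23 -> 100*(29-23)/29 = 600/29 ≈ 20.690 -> rounds to 21

Answer: 21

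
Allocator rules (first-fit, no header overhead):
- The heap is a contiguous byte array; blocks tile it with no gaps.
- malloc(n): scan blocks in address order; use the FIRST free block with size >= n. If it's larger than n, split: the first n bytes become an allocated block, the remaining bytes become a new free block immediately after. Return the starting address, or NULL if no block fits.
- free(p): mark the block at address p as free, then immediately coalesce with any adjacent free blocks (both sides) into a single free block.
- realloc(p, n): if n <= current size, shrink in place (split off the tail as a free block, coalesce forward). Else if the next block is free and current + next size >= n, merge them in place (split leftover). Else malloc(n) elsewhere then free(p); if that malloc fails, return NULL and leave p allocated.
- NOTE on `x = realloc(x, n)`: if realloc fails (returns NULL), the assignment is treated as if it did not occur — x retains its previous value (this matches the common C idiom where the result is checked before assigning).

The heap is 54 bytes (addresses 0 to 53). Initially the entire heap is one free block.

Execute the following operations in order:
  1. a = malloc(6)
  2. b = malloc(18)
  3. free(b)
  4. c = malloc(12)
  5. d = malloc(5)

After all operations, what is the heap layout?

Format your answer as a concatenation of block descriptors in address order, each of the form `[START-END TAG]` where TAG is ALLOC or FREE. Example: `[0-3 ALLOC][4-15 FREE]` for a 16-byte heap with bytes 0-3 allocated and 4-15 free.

Answer: [0-5 ALLOC][6-17 ALLOC][18-22 ALLOC][23-53 FREE]

Derivation:
Op 1: a = malloc(6) -> a = 0; heap: [0-5 ALLOC][6-53 FREE]
Op 2: b = malloc(18) -> b = 6; heap: [0-5 ALLOC][6-23 ALLOC][24-53 FREE]
Op 3: free(b) -> (freed b); heap: [0-5 ALLOC][6-53 FREE]
Op 4: c = malloc(12) -> c = 6; heap: [0-5 ALLOC][6-17 ALLOC][18-53 FREE]
Op 5: d = malloc(5) -> d = 18; heap: [0-5 ALLOC][6-17 ALLOC][18-22 ALLOC][23-53 FREE]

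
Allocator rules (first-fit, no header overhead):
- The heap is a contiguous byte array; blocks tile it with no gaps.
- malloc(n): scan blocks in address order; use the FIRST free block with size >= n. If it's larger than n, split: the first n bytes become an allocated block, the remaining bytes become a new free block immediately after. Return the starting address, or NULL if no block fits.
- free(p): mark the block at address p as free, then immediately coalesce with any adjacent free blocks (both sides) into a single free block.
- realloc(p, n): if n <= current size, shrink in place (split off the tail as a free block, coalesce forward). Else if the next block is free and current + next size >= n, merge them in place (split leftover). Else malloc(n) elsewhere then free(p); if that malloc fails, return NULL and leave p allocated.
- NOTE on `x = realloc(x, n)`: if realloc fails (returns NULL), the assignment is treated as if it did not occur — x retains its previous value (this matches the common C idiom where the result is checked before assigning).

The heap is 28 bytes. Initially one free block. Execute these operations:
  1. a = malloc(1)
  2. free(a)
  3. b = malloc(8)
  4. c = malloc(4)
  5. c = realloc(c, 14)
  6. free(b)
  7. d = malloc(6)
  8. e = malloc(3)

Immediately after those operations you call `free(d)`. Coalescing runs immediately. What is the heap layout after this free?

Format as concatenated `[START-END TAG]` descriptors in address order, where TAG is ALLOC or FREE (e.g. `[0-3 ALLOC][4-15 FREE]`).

Answer: [0-7 FREE][8-21 ALLOC][22-24 ALLOC][25-27 FREE]

Derivation:
Op 1: a = malloc(1) -> a = 0; heap: [0-0 ALLOC][1-27 FREE]
Op 2: free(a) -> (freed a); heap: [0-27 FREE]
Op 3: b = malloc(8) -> b = 0; heap: [0-7 ALLOC][8-27 FREE]
Op 4: c = malloc(4) -> c = 8; heap: [0-7 ALLOC][8-11 ALLOC][12-27 FREE]
Op 5: c = realloc(c, 14) -> c = 8; heap: [0-7 ALLOC][8-21 ALLOC][22-27 FREE]
Op 6: free(b) -> (freed b); heap: [0-7 FREE][8-21 ALLOC][22-27 FREE]
Op 7: d = malloc(6) -> d = 0; heap: [0-5 ALLOC][6-7 FREE][8-21 ALLOC][22-27 FREE]
Op 8: e = malloc(3) -> e = 22; heap: [0-5 ALLOC][6-7 FREE][8-21 ALLOC][22-24 ALLOC][25-27 FREE]
free(d): d = 0 -> block [0-5 ALLOC]; mark free, coalesce with adjacent free neighbors -> [0-7 FREE][8-21 ALLOC][22-24 ALLOC][25-27 FREE]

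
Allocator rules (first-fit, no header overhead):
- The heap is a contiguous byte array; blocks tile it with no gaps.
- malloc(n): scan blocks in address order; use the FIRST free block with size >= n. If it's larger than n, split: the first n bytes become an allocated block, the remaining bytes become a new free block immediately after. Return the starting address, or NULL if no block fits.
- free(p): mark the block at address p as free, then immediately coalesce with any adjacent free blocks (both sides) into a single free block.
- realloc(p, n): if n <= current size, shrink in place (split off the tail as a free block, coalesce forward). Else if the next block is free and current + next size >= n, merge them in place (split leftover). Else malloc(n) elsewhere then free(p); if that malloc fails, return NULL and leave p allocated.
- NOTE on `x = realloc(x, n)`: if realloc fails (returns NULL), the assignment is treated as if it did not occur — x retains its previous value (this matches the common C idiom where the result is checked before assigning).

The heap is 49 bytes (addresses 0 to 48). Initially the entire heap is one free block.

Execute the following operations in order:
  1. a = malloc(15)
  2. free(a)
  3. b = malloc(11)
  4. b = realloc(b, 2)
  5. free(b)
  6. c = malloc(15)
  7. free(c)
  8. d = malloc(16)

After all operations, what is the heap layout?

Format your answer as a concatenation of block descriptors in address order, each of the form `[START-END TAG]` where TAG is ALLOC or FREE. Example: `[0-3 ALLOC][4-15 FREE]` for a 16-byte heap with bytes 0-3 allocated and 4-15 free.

Answer: [0-15 ALLOC][16-48 FREE]

Derivation:
Op 1: a = malloc(15) -> a = 0; heap: [0-14 ALLOC][15-48 FREE]
Op 2: free(a) -> (freed a); heap: [0-48 FREE]
Op 3: b = malloc(11) -> b = 0; heap: [0-10 ALLOC][11-48 FREE]
Op 4: b = realloc(b, 2) -> b = 0; heap: [0-1 ALLOC][2-48 FREE]
Op 5: free(b) -> (freed b); heap: [0-48 FREE]
Op 6: c = malloc(15) -> c = 0; heap: [0-14 ALLOC][15-48 FREE]
Op 7: free(c) -> (freed c); heap: [0-48 FREE]
Op 8: d = malloc(16) -> d = 0; heap: [0-15 ALLOC][16-48 FREE]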